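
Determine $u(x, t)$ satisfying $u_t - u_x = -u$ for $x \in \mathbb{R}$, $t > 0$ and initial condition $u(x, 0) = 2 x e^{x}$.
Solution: Substitute $u = e^{x}w$.
Then $u_x = e^{x}(w_x + w)$, $u_t = e^{x}w_t$; substituting and dividing by $e^{x}$, the lower-order terms cancel: $w_t - w_x = 0$ (standard advection equation).
Data for $w$: $w(x,0) = e^{-x}u(x,0) = 2 x$.
By characteristics ($dx/dt = -1$), $w(x,t) = f(x + t)$ with $f = w( \cdot , 0)$.
So $w(x,t) = 2 t + 2 x$, and $u(x,t) = e^{x}w(x,t)$.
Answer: $u(x, t) = 2 t e^{x} + 2 x e^{x}$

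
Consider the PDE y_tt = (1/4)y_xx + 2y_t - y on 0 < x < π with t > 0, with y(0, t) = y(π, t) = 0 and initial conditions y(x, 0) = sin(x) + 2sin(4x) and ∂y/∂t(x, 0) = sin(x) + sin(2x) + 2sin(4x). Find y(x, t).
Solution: Substitute y = exp(t)u, i.e. u = exp(-t)y.
By the product rule, y_t = exp(t)(u_t + u), y_tt = exp(t)(u_tt + 2u_t + u), y_xx = exp(t)u_xx.
Substituting into the PDE and dividing by exp(t): u_tt + 2u_t + u = (1/4)u_xx + 2(u_t + u) - u.
The lower-order terms cancel, leaving the standard wave equation u_tt = (1/4)u_xx.
Initial data for u: u(x,0) = y(x,0) = sin(x) + 2sin(4x); u_t(x,0) = y_t(x,0) - y(x,0) = sin(2x). The boundary conditions carry over: u(0,t) = u(π,t) = 0.
Solve for u:
  Using separation of variables u = X(x)T(t):
  Eigenfunctions: sin(nx), n = 1, 2, 3, ...
  General solution: u(x, t) = Σ [A_n cos(n t/2) + B_n sin(n t/2)] sin(nx)
  From u(x,0) = sin(x) + 2sin(4x): A_1=1, A_4=2. From u_t(x,0) = sin(2x), using u_t(x,0) = Σ ω_n B_n sin(nx) with ω_n = n/2: B_2 = 1/1 = 1.
Hence u(x,t) = sin(t)sin(2x) + sin(x)cos(t/2) + 2sin(4x)cos(2t).
Transform back: y(x,t) = exp(t)u(x,t).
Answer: y(x, t) = exp(t)sin(t)sin(2x) + exp(t)sin(x)cos(t/2) + 2exp(t)sin(4x)cos(2t)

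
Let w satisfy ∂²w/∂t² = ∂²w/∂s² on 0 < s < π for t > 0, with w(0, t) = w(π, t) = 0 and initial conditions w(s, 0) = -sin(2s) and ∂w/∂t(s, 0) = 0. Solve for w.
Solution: Using separation of variables w = X(s)T(t):
Eigenfunctions: sin(ns), n = 1, 2, 3, ...
General solution: w(s, t) = Σ [A_n cos(n t) + B_n sin(n t)] sin(ns)
From w(s,0) = -sin(2s): A_2=-1. From w_t(s,0) = 0: all B_n = 0.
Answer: w(s, t) = -sin(2s)cos(2t)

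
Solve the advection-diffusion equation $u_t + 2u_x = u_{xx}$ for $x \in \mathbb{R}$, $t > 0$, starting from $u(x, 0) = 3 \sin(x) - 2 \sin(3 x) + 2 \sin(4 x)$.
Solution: Change to a moving frame: let $\eta = x - 2t$, $\sigma = t$ and write $u(x,t) = w(\eta,\sigma)$.
By the chain rule $u_t = w_{\sigma} - 2w_{\eta}$, $u_x = w_{\eta}$, $u_{xx} = w_{\eta\eta}$.
Then $u_t + 2u_x = w_{\sigma}$: the advection term cancels and the PDE becomes the heat equation $w_{\sigma} = w_{\eta\eta}$ on $\eta \in \mathbb{R}$.
Initial data: $w(\eta,0) = u(\eta,0) = 3 \sin(\eta) - 2 \sin(3 \eta) + 2 \sin(4 \eta)$.
On $\eta \in \mathbb{R}$ each mode satisfies $(\sin(n\eta))'' = -n^2 \sin(n\eta)$, so $e^{-n^2\sigma} \sin(n\eta)$ solves the heat equation; by superposition $w(\eta,\sigma) = \sum c_n e^{-n^2\sigma} \sin(n\eta)$.
Reading off the coefficients: $c_1=3, c_3=-2, c_4=2$, so $w(\eta,\sigma) = 3 e^{-\sigma} \sin(\eta) - 2 e^{-9 \sigma} \sin(3 \eta) + 2 e^{-16 \sigma} \sin(4 \eta)$.
Substituting back $\eta = x - 2t$, $\sigma = t$: $u(x,t) = w(x - 2t, t)$.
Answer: $u(x, t) = -3 e^{-t} \sin(2 t - x) + 2 e^{-9 t} \sin(6 t - 3 x) - 2 e^{-16 t} \sin(8 t - 4 x)$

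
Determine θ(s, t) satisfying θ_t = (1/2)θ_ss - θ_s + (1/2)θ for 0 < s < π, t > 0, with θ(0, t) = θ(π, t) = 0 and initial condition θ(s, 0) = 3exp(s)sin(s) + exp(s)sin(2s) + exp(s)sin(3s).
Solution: Substitute θ = exp(s)u.
Then θ_s = exp(s)(u_s + u), θ_ss = exp(s)(u_ss + 2u_s + u), θ_t = exp(s)u_t; substituting and dividing by exp(s), the lower-order terms cancel: u_t = (1/2)u_ss (standard heat equation).
Data for u: u(s,0) = exp(-s)θ(s,0) = 3sin(s) + sin(2s) + sin(3s). The boundary conditions carry over: u(0,t) = u(π,t) = 0.
Separating variables: u = Σ c_n exp(-n²t/2) sin(ns). From u(s,0) = 3sin(s) + sin(2s) + sin(3s): c_1=3, c_2=1, c_3=1.
So u(s,t) = exp(-2t)sin(2s) + 3exp(-t/2)sin(s) + exp(-9t/2)sin(3s), and θ(s,t) = exp(s)u(s,t).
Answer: θ(s, t) = exp(s)exp(-2t)sin(2s) + 3exp(s)exp(-t/2)sin(s) + exp(s)exp(-9t/2)sin(3s)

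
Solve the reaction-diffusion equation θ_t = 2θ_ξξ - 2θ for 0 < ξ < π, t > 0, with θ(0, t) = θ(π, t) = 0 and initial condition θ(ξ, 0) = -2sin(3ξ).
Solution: Substitute θ = exp(-2t)u, i.e. u = exp(2t)θ.
By the product rule, θ_t = exp(-2t)(u_t - 2u), θ_ξξ = exp(-2t)u_ξξ.
Substituting into the PDE and dividing by exp(-2t): u_t - 2u = 2u_ξξ - 2u.
The lower-order terms cancel, leaving the standard heat equation u_t = 2u_ξξ.
Initial data for u: u(ξ,0) = θ(ξ,0) = -2sin(3ξ). The boundary conditions carry over: u(0,t) = u(π,t) = 0.
Solve for u:
  Using separation of variables u = X(ξ)G(t):
  Eigenfunctions: sin(nξ), n = 1, 2, 3, ...
  General solution: u(ξ, t) = Σ c_n sin(nξ) exp(-2n² t)
  Matching u(ξ,0) = -2sin(3ξ) term by term: c_3=-2.
Hence u(ξ,t) = -2exp(-18t)sin(3ξ).
Transform back: θ(ξ,t) = exp(-2t)u(ξ,t).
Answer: θ(ξ, t) = -2exp(-20t)sin(3ξ)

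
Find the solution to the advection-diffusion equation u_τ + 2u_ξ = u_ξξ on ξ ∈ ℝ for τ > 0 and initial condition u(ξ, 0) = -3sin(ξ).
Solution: Change to a moving frame: let η = ξ - 2τ, σ = τ and write u(ξ,τ) = w(η,σ).
By the chain rule u_τ = w_σ - 2w_η, u_ξ = w_η, u_ξξ = w_ηη.
Then u_τ + 2u_ξ = w_σ: the advection term cancels and the PDE becomes the heat equation w_σ = w_ηη on η ∈ ℝ.
Initial data: w(η,0) = u(η,0) = -3sin(η).
On η ∈ ℝ each mode satisfies (sin(nη))″ = -n² sin(nη), so exp(-n²σ) sin(nη) solves the heat equation; by superposition w(η,σ) = Σ c_n exp(-n²σ) sin(nη).
Reading off the coefficients: c_1=-3, so w(η,σ) = -3exp(-σ)sin(η).
Substituting back η = ξ - 2τ, σ = τ: u(ξ,τ) = w(ξ - 2τ, τ).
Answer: u(ξ, τ) = -3exp(-τ)sin(ξ - 2τ)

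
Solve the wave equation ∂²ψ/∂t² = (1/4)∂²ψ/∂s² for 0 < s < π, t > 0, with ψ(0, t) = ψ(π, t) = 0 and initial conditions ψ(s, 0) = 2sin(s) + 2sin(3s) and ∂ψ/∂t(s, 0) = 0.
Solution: Separating variables: ψ = Σ [A_n cos(ω_n t) + B_n sin(ω_n t)] sin(ns), ω_n = n/2. From ICs: A_1=2, A_3=2.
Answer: ψ(s, t) = 2sin(s)cos(t/2) + 2sin(3s)cos(3t/2)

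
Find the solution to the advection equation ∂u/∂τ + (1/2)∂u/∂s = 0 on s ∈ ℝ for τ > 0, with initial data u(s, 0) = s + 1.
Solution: By characteristics (ds/dτ = 1/2), u(s,τ) = f(s - (1/2)τ) with f = u(·, 0).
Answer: u(s, τ) = s - (1/2)τ + 1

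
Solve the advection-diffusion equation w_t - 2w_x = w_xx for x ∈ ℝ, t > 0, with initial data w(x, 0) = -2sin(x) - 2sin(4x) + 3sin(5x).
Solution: Moving frame: η = x + 2t, σ = t, w = u(η,σ), so w_t = u_σ + 2u_η and w_xx = u_ηη.
Hence w_t - 2w_x = u_σ and the PDE becomes the heat equation u_σ = u_ηη on η ∈ ℝ.
Initial data: u(η,0) = w(η,0) = -2sin(η) - 2sin(4η) + 3sin(5η). Each mode sin(nη) decays as exp(-n²σ) on ℝ, so u(η,σ) = Σ c_n exp(-n²σ) sin(nη) with c_1=-2, c_4=-2, c_5=3: u(η,σ) = -2exp(-σ)sin(η) - 2exp(-16σ)sin(4η) + 3exp(-25σ)sin(5η).
Substituting back: w(x,t) = u(x + 2t, t).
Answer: w(x, t) = -2exp(-t)sin(2t + x) - 2exp(-16t)sin(8t + 4x) + 3exp(-25t)sin(10t + 5x)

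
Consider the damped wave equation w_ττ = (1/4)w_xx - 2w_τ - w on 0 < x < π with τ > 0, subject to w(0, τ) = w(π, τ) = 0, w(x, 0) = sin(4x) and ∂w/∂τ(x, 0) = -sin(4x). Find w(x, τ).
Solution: Substitute w = exp(-τ)u.
Then w_τ = exp(-τ)(u_τ - u), w_ττ = exp(-τ)(u_ττ - 2u_τ + u), w_xx = exp(-τ)u_xx; substituting and dividing by exp(-τ), the lower-order terms cancel: u_ττ = (1/4)u_xx (standard wave equation).
Data for u: u(x,0) = w(x,0) = sin(4x); u_τ(x,0) = w_τ(x,0) + w(x,0) = 0. The boundary conditions carry over: u(0,τ) = u(π,τ) = 0.
Separating variables: u = Σ [A_n cos(ω_n τ) + B_n sin(ω_n τ)] sin(nx), ω_n = n/2. From ICs: A_4=1.
So u(x,τ) = sin(4x)cos(2τ), and w(x,τ) = exp(-τ)u(x,τ).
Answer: w(x, τ) = exp(-τ)sin(4x)cos(2τ)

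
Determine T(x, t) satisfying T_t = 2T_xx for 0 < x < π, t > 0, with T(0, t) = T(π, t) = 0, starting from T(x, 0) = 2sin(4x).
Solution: Using separation of variables T = X(x)G(t):
Eigenfunctions: sin(nx), n = 1, 2, 3, ...
General solution: T(x, t) = Σ c_n sin(nx) exp(-2n² t)
Matching T(x,0) = 2sin(4x) term by term: c_4=2.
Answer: T(x, t) = 2exp(-32t)sin(4x)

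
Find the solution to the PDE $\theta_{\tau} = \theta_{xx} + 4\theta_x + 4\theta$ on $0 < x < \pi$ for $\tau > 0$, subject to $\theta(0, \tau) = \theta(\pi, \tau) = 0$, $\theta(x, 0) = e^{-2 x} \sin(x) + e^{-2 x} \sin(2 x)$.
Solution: Substitute $\theta = e^{-2x}u$.
Then $\theta_x = e^{-2x}(u_x - 2u)$, $\theta_{xx} = e^{-2x}(u_{xx} - 4u_x + 4u)$, $\theta_{\tau} = e^{-2x}u_{\tau}$; substituting and dividing by $e^{-2x}$, the lower-order terms cancel: $u_{\tau} = u_{xx}$ (standard heat equation).
Data for $u$: $u(x,0) = e^{2x}\theta(x,0) = \sin(x) + \sin(2 x)$. The boundary conditions carry over: $u(0,\tau) = u(\pi,\tau) = 0$.
Separating variables: $u = \sum c_n e^{-n^2\tau} \sin(nx)$. From $u(x,0) = \sin(x) + \sin(2 x)$: $c_1=1, c_2=1$.
So $u(x,\tau) = e^{-\tau} \sin(x) + e^{-4 \tau} \sin(2 x)$, and $\theta(x,\tau) = e^{-2x}u(x,\tau)$.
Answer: $\theta(x, \tau) = e^{-\tau} e^{-2 x} \sin(x) + e^{-4 \tau} e^{-2 x} \sin(2 x)$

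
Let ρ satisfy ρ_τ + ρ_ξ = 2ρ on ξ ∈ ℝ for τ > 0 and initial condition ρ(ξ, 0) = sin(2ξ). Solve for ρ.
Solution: Substitute ρ = exp(2τ)u, i.e. u = exp(-2τ)ρ.
By the product rule, ρ_τ = exp(2τ)(u_τ + 2u), ρ_ξ = exp(2τ)u_ξ.
Substituting into the PDE and dividing by exp(2τ): u_τ + 2u + u_ξ = 2u.
The lower-order terms cancel, leaving the standard advection equation u_τ + u_ξ = 0.
Initial data for u: u(ξ,0) = ρ(ξ,0) = sin(2ξ).
Solve for u:
  By method of characteristics (waves move right with speed 1):
  Along characteristics ξ - τ = const, u is constant, so u(ξ,τ) = f(ξ - τ) with f = u(·, 0).
Hence u(ξ,τ) = sin(2ξ - 2τ).
Transform back: ρ(ξ,τ) = exp(2τ)u(ξ,τ).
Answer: ρ(ξ, τ) = exp(2τ)sin(2ξ - 2τ)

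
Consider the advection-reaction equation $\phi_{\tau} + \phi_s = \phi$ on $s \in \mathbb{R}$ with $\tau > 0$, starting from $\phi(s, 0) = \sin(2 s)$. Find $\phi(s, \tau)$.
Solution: Substitute $\phi = e^{\tau}u$.
Then $\phi_{\tau} = e^{\tau}(u_{\tau} + u)$, $\phi_s = e^{\tau}u_s$; substituting and dividing by $e^{\tau}$, the lower-order terms cancel: $u_{\tau} + u_s = 0$ (standard advection equation).
Data for $u$: $u(s,0) = \phi(s,0) = \sin(2 s)$.
By characteristics ($ds/d\tau = 1$), $u(s,\tau) = f(s - \tau)$ with $f = u( \cdot , 0)$.
So $u(s,\tau) = \sin(2 s - 2 \tau)$, and $\phi(s,\tau) = e^{\tau}u(s,\tau)$.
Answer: $\phi(s, \tau) = - e^{\tau} \sin(2 \tau - 2 s)$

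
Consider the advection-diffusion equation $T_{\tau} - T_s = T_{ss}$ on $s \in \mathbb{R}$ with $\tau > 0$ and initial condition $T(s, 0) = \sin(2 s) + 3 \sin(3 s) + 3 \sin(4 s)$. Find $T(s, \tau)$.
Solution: Moving frame: $\eta = s + \tau$, $\sigma = \tau$, $T = u(\eta,\sigma)$, so $T_{\tau} = u_{\sigma} + u_{\eta}$ and $T_{ss} = u_{\eta\eta}$.
Hence $T_{\tau} - T_s = u_{\sigma}$ and the PDE becomes the heat equation $u_{\sigma} = u_{\eta\eta}$ on $\eta \in \mathbb{R}$.
Initial data: $u(\eta,0) = T(\eta,0) = \sin(2 \eta) + 3 \sin(3 \eta) + 3 \sin(4 \eta)$. Each mode $\sin(n\eta)$ decays as $e^{-n^2\sigma}$ on $\mathbb{R}$, so $u(\eta,\sigma) = \sum c_n e^{-n^2\sigma} \sin(n\eta)$ with $c_2=1, c_3=3, c_4=3$: $u(\eta,\sigma) = e^{-4 \sigma} \sin(2 \eta) + 3 e^{-9 \sigma} \sin(3 \eta) + 3 e^{-16 \sigma} \sin(4 \eta)$.
Substituting back: $T(s,\tau) = u(s + \tau, \tau)$.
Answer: $T(s, \tau) = e^{-4 \tau} \sin(2 \tau + 2 s) + 3 e^{-9 \tau} \sin(3 \tau + 3 s) + 3 e^{-16 \tau} \sin(4 \tau + 4 s)$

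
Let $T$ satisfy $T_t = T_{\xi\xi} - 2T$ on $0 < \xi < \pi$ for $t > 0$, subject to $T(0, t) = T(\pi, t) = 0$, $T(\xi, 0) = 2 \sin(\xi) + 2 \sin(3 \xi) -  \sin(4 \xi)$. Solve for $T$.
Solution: Substitute $T = e^{-2t}u$.
Then $T_t = e^{-2t}(u_t - 2u)$, $T_{\xi\xi} = e^{-2t}u_{\xi\xi}$; substituting and dividing by $e^{-2t}$, the lower-order terms cancel: $u_t = u_{\xi\xi}$ (standard heat equation).
Data for $u$: $u(\xi,0) = T(\xi,0) = 2 \sin(\xi) + 2 \sin(3 \xi) - \sin(4 \xi)$. The boundary conditions carry over: $u(0,t) = u(\pi,t) = 0$.
Separating variables: $u = \sum c_n e^{-n^2t} \sin(n\xi)$. From $u(\xi,0) = 2 \sin(\xi) + 2 \sin(3 \xi) - \sin(4 \xi)$: $c_1=2, c_3=2, c_4=-1$.
So $u(\xi,t) = 2 e^{-t} \sin(\xi) + 2 e^{-9 t} \sin(3 \xi) - e^{-16 t} \sin(4 \xi)$, and $T(\xi,t) = e^{-2t}u(\xi,t)$.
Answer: $T(\xi, t) = 2 e^{-3 t} \sin(\xi) + 2 e^{-11 t} \sin(3 \xi) -  e^{-18 t} \sin(4 \xi)$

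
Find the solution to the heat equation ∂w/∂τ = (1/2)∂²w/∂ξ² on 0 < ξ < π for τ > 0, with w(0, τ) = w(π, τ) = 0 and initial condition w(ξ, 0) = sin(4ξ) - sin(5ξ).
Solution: Separating variables: w = Σ c_n exp(-n²τ/2) sin(nξ). From w(ξ,0) = sin(4ξ) - sin(5ξ): c_4=1, c_5=-1.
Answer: w(ξ, τ) = exp(-8τ)sin(4ξ) - exp(-25τ/2)sin(5ξ)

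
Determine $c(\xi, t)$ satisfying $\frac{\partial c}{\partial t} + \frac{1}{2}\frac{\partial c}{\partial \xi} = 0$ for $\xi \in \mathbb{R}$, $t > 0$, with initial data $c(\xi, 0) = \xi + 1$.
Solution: By characteristics ($d\xi/dt = 1/2$), $c(\xi,t) = f(\xi - \frac{1}{2}t)$ with $f = c( \cdot , 0)$.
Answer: $c(\xi, t) = \xi - \frac{1}{2} t + 1$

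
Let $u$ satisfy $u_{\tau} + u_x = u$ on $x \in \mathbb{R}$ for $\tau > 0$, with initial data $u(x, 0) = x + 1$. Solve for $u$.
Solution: Substitute $u = e^{\tau}w$, i.e. $w = e^{-\tau}u$.
By the product rule, $u_{\tau} = e^{\tau}(w_{\tau} + w)$, $u_x = e^{\tau}w_x$.
Substituting into the PDE and dividing by $e^{\tau}$: $w_{\tau} + w + w_x = w$.
The lower-order terms cancel, leaving the standard advection equation $w_{\tau} + w_x = 0$.
Initial data for $w$: $w(x,0) = u(x,0) = x + 1$.
Solve for $w$:
  By method of characteristics (waves move right with speed 1):
  Along characteristics $x - \tau =$ const, $w$ is constant, so $w(x,\tau) = f(x - \tau)$ with $f = w( \cdot , 0)$.
Hence $w(x,\tau) = x - \tau + 1$.
Transform back: $u(x,\tau) = e^{\tau}w(x,\tau)$.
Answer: $u(x, \tau) = - \tau e^{\tau} + x e^{\tau} + e^{\tau}$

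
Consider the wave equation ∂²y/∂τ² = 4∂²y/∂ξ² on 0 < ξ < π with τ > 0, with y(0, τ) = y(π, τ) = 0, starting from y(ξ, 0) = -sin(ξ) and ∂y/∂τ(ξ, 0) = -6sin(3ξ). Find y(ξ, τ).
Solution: Using separation of variables y = X(ξ)T(τ):
Eigenfunctions: sin(nξ), n = 1, 2, 3, ...
General solution: y(ξ, τ) = Σ [A_n cos(2n τ) + B_n sin(2n τ)] sin(nξ)
From y(ξ,0) = -sin(ξ): A_1=-1. From y_τ(ξ,0) = -6sin(3ξ), using y_τ(ξ,0) = Σ ω_n B_n sin(nξ) with ω_n = 2n: B_3 = (-6)/6 = -1.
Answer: y(ξ, τ) = -sin(ξ)cos(2τ) - sin(3ξ)sin(6τ)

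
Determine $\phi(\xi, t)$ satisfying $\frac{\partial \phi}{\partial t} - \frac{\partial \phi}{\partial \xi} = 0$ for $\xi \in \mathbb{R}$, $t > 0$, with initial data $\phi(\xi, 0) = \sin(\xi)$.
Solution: By characteristics ($d\xi/dt = -1$), $\phi(\xi,t) = f(\xi + t)$ with $f = \phi( \cdot , 0)$.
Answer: $\phi(\xi, t) = \sin(\xi + t)$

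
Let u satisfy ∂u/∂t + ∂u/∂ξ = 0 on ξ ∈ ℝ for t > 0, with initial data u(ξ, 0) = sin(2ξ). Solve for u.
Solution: By method of characteristics (waves move right with speed 1):
Along characteristics ξ - t = const, u is constant, so u(ξ,t) = f(ξ - t) with f = u(·, 0).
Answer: u(ξ, t) = -sin(2t - 2ξ)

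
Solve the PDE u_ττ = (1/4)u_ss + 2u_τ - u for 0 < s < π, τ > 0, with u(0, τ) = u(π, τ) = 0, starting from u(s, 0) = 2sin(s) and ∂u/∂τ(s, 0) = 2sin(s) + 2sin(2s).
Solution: Substitute u = exp(τ)w.
Then u_τ = exp(τ)(w_τ + w), u_ττ = exp(τ)(w_ττ + 2w_τ + w), u_ss = exp(τ)w_ss; substituting and dividing by exp(τ), the lower-order terms cancel: w_ττ = (1/4)w_ss (standard wave equation).
Data for w: w(s,0) = u(s,0) = 2sin(s); w_τ(s,0) = u_τ(s,0) - u(s,0) = 2sin(2s). The boundary conditions carry over: w(0,τ) = w(π,τ) = 0.
Separating variables: w = Σ [A_n cos(ω_n τ) + B_n sin(ω_n τ)] sin(ns), ω_n = n/2. From ICs (B_n = velocity coefficient / ω_n): A_1=2, B_2=2.
So w(s,τ) = 2sin(s)cos(τ/2) + 2sin(2s)sin(τ), and u(s,τ) = exp(τ)w(s,τ).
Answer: u(s, τ) = 2exp(τ)sin(s)cos(τ/2) + 2exp(τ)sin(2s)sin(τ)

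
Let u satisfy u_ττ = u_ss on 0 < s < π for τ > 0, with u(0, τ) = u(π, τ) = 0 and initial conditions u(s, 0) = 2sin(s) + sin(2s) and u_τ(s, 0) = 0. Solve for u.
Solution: Separating variables: u = Σ [A_n cos(ω_n τ) + B_n sin(ω_n τ)] sin(ns), ω_n = n. From ICs: A_1=2, A_2=1.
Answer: u(s, τ) = 2sin(s)cos(τ) + sin(2s)cos(2τ)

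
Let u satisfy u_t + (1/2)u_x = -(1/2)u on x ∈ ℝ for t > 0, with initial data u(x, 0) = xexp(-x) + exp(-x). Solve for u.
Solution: Substitute u = exp(-x)w.
Then u_x = exp(-x)(w_x - w), u_t = exp(-x)w_t; substituting and dividing by exp(-x), the lower-order terms cancel: w_t + (1/2)w_x = 0 (standard advection equation).
Data for w: w(x,0) = exp(x)u(x,0) = x + 1.
By characteristics (dx/dt = 1/2), w(x,t) = f(x - (1/2)t) with f = w(·, 0).
So w(x,t) = -(1/2)t + x + 1, and u(x,t) = exp(-x)w(x,t).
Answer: u(x, t) = -(1/2)texp(-x) + xexp(-x) + exp(-x)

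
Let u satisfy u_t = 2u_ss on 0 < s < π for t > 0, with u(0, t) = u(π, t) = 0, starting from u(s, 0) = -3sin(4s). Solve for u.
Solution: Separating variables: u = Σ c_n exp(-2n²t) sin(ns). From u(s,0) = -3sin(4s): c_4=-3.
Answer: u(s, t) = -3exp(-32t)sin(4s)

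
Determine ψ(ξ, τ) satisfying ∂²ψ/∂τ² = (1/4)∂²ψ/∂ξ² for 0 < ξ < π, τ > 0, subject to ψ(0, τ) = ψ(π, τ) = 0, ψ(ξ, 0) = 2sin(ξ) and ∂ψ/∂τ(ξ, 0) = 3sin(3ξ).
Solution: Separating variables: ψ = Σ [A_n cos(ω_n τ) + B_n sin(ω_n τ)] sin(nξ), ω_n = n/2. From ICs (B_n = velocity coefficient / ω_n): A_1=2, B_3=2.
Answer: ψ(ξ, τ) = 2sin(ξ)cos(τ/2) + 2sin(3ξ)sin(3τ/2)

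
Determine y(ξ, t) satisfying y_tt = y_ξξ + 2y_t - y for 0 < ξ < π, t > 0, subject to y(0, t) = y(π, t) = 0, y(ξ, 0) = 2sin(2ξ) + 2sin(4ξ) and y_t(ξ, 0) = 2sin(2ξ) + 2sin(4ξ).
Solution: Substitute y = exp(t)u.
Then y_t = exp(t)(u_t + u), y_tt = exp(t)(u_tt + 2u_t + u), y_ξξ = exp(t)u_ξξ; substituting and dividing by exp(t), the lower-order terms cancel: u_tt = u_ξξ (standard wave equation).
Data for u: u(ξ,0) = y(ξ,0) = 2sin(2ξ) + 2sin(4ξ); u_t(ξ,0) = y_t(ξ,0) - y(ξ,0) = 0. The boundary conditions carry over: u(0,t) = u(π,t) = 0.
Separating variables: u = Σ [A_n cos(ω_n t) + B_n sin(ω_n t)] sin(nξ), ω_n = n. From ICs: A_2=2, A_4=2.
So u(ξ,t) = 2sin(2ξ)cos(2t) + 2sin(4ξ)cos(4t), and y(ξ,t) = exp(t)u(ξ,t).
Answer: y(ξ, t) = 2exp(t)sin(2ξ)cos(2t) + 2exp(t)sin(4ξ)cos(4t)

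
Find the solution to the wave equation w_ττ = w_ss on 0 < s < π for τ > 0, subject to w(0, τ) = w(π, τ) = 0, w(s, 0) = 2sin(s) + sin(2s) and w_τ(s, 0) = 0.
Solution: Separating variables: w = Σ [A_n cos(ω_n τ) + B_n sin(ω_n τ)] sin(ns), ω_n = n. From ICs: A_1=2, A_2=1.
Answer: w(s, τ) = 2sin(s)cos(τ) + sin(2s)cos(2τ)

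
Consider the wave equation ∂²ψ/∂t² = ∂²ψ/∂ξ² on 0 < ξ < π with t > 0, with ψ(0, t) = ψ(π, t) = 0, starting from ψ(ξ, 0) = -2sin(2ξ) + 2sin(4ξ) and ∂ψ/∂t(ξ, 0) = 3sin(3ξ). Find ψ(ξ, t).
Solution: Separating variables: ψ = Σ [A_n cos(ω_n t) + B_n sin(ω_n t)] sin(nξ), ω_n = n. From ICs (B_n = velocity coefficient / ω_n): A_2=-2, A_4=2, B_3=1.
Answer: ψ(ξ, t) = sin(3t)sin(3ξ) - 2sin(2ξ)cos(2t) + 2sin(4ξ)cos(4t)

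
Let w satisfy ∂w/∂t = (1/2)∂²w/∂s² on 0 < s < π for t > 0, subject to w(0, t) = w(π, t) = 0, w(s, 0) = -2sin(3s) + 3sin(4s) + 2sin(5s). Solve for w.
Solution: Using separation of variables w = X(s)T(t):
Eigenfunctions: sin(ns), n = 1, 2, 3, ...
General solution: w(s, t) = Σ c_n sin(ns) exp(-n² t/2)
Matching w(s,0) = -2sin(3s) + 3sin(4s) + 2sin(5s) term by term: c_3=-2, c_4=3, c_5=2.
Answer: w(s, t) = 3exp(-8t)sin(4s) - 2exp(-9t/2)sin(3s) + 2exp(-25t/2)sin(5s)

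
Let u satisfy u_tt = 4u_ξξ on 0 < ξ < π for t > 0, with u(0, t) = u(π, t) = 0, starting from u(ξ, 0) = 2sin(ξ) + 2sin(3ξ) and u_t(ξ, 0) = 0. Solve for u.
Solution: Separating variables: u = Σ [A_n cos(ω_n t) + B_n sin(ω_n t)] sin(nξ), ω_n = 2n. From ICs: A_1=2, A_3=2.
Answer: u(ξ, t) = 2sin(ξ)cos(2t) + 2sin(3ξ)cos(6t)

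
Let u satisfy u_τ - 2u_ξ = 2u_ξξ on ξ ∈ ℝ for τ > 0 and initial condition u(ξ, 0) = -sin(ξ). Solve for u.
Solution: Change to a moving frame: let η = ξ + 2τ, σ = τ and write u(ξ,τ) = w(η,σ).
By the chain rule u_τ = w_σ + 2w_η, u_ξ = w_η, u_ξξ = w_ηη.
Then u_τ - 2u_ξ = w_σ: the advection term cancels and the PDE becomes the heat equation w_σ = 2w_ηη on η ∈ ℝ.
Initial data: w(η,0) = u(η,0) = -sin(η).
On η ∈ ℝ each mode satisfies (sin(nη))″ = -n² sin(nη), so exp(-2n²σ) sin(nη) solves the heat equation; by superposition w(η,σ) = Σ c_n exp(-2n²σ) sin(nη).
Reading off the coefficients: c_1=-1, so w(η,σ) = -exp(-2σ)sin(η).
Substituting back η = ξ + 2τ, σ = τ: u(ξ,τ) = w(ξ + 2τ, τ).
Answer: u(ξ, τ) = -exp(-2τ)sin(ξ + 2τ)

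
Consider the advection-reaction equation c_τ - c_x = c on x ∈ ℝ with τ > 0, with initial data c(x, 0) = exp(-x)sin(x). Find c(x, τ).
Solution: Substitute c = exp(-x)u, i.e. u = exp(x)c.
By the product rule, c_x = exp(-x)(u_x - u), c_τ = exp(-x)u_τ.
Substituting into the PDE and dividing by exp(-x): u_τ - (u_x - u) = u.
The lower-order terms cancel, leaving the standard advection equation u_τ - u_x = 0.
Initial data for u: u(x,0) = exp(x)c(x,0) = sin(x).
Solve for u:
  By method of characteristics (waves move left with speed 1):
  Along characteristics x + τ = const, u is constant, so u(x,τ) = f(x + τ) with f = u(·, 0).
Hence u(x,τ) = sin(x + τ).
Transform back: c(x,τ) = exp(-x)u(x,τ).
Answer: c(x, τ) = exp(-x)sin(x + τ)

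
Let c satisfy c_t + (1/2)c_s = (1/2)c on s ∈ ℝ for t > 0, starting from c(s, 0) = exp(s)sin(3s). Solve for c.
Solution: Substitute c = exp(s)u.
Then c_s = exp(s)(u_s + u), c_t = exp(s)u_t; substituting and dividing by exp(s), the lower-order terms cancel: u_t + (1/2)u_s = 0 (standard advection equation).
Data for u: u(s,0) = exp(-s)c(s,0) = sin(3s).
By characteristics (ds/dt = 1/2), u(s,t) = f(s - (1/2)t) with f = u(·, 0).
So u(s,t) = sin(3s - 3t/2), and c(s,t) = exp(s)u(s,t).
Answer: c(s, t) = exp(s)sin(3s - 3t/2)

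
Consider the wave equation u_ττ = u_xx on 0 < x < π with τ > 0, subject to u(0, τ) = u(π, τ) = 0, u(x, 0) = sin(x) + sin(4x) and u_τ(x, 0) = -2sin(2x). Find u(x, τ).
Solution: Separating variables: u = Σ [A_n cos(ω_n τ) + B_n sin(ω_n τ)] sin(nx), ω_n = n. From ICs (B_n = velocity coefficient / ω_n): A_1=1, A_4=1, B_2=-1.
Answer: u(x, τ) = sin(x)cos(τ) - sin(2x)sin(2τ) + sin(4x)cos(4τ)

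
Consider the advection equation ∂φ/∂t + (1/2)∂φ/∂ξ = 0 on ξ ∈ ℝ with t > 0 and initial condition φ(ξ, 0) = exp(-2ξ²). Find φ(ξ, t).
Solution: By method of characteristics (waves move right with speed 1/2):
Along characteristics ξ - (1/2)t = const, φ is constant, so φ(ξ,t) = f(ξ - (1/2)t) with f = φ(·, 0).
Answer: φ(ξ, t) = exp(-2(-t/2 + ξ)²)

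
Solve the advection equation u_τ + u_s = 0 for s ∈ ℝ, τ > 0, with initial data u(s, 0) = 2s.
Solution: By method of characteristics (waves move right with speed 1):
Along characteristics s - τ = const, u is constant, so u(s,τ) = f(s - τ) with f = u(·, 0).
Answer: u(s, τ) = 2s - 2τ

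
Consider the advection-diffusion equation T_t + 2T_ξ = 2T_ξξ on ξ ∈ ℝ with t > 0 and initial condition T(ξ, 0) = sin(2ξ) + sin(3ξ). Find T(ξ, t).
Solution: Change to a moving frame: let η = ξ - 2t, σ = t and write T(ξ,t) = u(η,σ).
By the chain rule T_t = u_σ - 2u_η, T_ξ = u_η, T_ξξ = u_ηη.
Then T_t + 2T_ξ = u_σ: the advection term cancels and the PDE becomes the heat equation u_σ = 2u_ηη on η ∈ ℝ.
Initial data: u(η,0) = T(η,0) = sin(2η) + sin(3η).
On η ∈ ℝ each mode satisfies (sin(nη))″ = -n² sin(nη), so exp(-2n²σ) sin(nη) solves the heat equation; by superposition u(η,σ) = Σ c_n exp(-2n²σ) sin(nη).
Reading off the coefficients: c_2=1, c_3=1, so u(η,σ) = exp(-8σ)sin(2η) + exp(-18σ)sin(3η).
Substituting back η = ξ - 2t, σ = t: T(ξ,t) = u(ξ - 2t, t).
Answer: T(ξ, t) = -exp(-8t)sin(4t - 2ξ) - exp(-18t)sin(6t - 3ξ)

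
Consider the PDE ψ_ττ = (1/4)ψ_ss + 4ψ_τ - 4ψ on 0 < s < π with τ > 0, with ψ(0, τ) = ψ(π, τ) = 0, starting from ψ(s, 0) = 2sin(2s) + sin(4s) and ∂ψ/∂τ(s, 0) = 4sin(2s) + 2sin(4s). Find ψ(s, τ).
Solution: Substitute ψ = exp(2τ)u, i.e. u = exp(-2τ)ψ.
By the product rule, ψ_τ = exp(2τ)(u_τ + 2u), ψ_ττ = exp(2τ)(u_ττ + 4u_τ + 4u), ψ_ss = exp(2τ)u_ss.
Substituting into the PDE and dividing by exp(2τ): u_ττ + 4u_τ + 4u = (1/4)u_ss + 4(u_τ + 2u) - 4u.
The lower-order terms cancel, leaving the standard wave equation u_ττ = (1/4)u_ss.
Initial data for u: u(s,0) = ψ(s,0) = 2sin(2s) + sin(4s); u_τ(s,0) = ψ_τ(s,0) - 2ψ(s,0) = 0. The boundary conditions carry over: u(0,τ) = u(π,τ) = 0.
Solve for u:
  Using separation of variables u = X(s)T(τ):
  Eigenfunctions: sin(ns), n = 1, 2, 3, ...
  General solution: u(s, τ) = Σ [A_n cos(n τ/2) + B_n sin(n τ/2)] sin(ns)
  From u(s,0) = 2sin(2s) + sin(4s): A_2=2, A_4=1. From u_τ(s,0) = 0: all B_n = 0.
Hence u(s,τ) = 2sin(2s)cos(τ) + sin(4s)cos(2τ).
Transform back: ψ(s,τ) = exp(2τ)u(s,τ).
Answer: ψ(s, τ) = 2exp(2τ)sin(2s)cos(τ) + exp(2τ)sin(4s)cos(2τ)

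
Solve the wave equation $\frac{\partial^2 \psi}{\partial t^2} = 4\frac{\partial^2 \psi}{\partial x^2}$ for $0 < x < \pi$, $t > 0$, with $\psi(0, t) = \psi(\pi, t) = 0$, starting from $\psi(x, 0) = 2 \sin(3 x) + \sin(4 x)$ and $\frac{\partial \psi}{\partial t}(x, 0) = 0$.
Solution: Using separation of variables $\psi = X(x)T(t)$:
Eigenfunctions: $\sin(nx)$, $n = 1, 2, 3, \ldots$
General solution: $\psi(x, t) = \sum [A_n \cos(2n t) + B_n \sin(2n t)] \sin(nx)$
From $\psi(x,0) = 2 \sin(3 x) + \sin(4 x)$: $A_3=2, A_4=1$. From $\psi_t(x,0) = 0$: all $B_n = 0$.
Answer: $\psi(x, t) = 2 \sin(3 x) \cos(6 t) + \sin(4 x) \cos(8 t)$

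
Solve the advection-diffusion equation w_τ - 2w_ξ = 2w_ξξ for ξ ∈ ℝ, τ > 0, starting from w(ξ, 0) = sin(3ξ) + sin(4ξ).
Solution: Moving frame: η = ξ + 2τ, σ = τ, w = u(η,σ), so w_τ = u_σ + 2u_η and w_ξξ = u_ηη.
Hence w_τ - 2w_ξ = u_σ and the PDE becomes the heat equation u_σ = 2u_ηη on η ∈ ℝ.
Initial data: u(η,0) = w(η,0) = sin(3η) + sin(4η). Each mode sin(nη) decays as exp(-2n²σ) on ℝ, so u(η,σ) = Σ c_n exp(-2n²σ) sin(nη) with c_3=1, c_4=1: u(η,σ) = exp(-18σ)sin(3η) + exp(-32σ)sin(4η).
Substituting back: w(ξ,τ) = u(ξ + 2τ, τ).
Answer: w(ξ, τ) = exp(-18τ)sin(3ξ + 6τ) + exp(-32τ)sin(4ξ + 8τ)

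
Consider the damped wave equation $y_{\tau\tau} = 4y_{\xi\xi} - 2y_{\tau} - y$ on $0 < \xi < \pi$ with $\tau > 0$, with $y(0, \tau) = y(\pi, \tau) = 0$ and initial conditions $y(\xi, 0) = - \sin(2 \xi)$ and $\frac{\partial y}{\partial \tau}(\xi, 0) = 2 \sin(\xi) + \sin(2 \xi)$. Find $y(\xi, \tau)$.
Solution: Substitute $y = e^{-\tau}u$.
Then $y_{\tau} = e^{-\tau}(u_{\tau} - u)$, $y_{\tau\tau} = e^{-\tau}(u_{\tau\tau} - 2u_{\tau} + u)$, $y_{\xi\xi} = e^{-\tau}u_{\xi\xi}$; substituting and dividing by $e^{-\tau}$, the lower-order terms cancel: $u_{\tau\tau} = 4u_{\xi\xi}$ (standard wave equation).
Data for $u$: $u(\xi,0) = y(\xi,0) = - \sin(2 \xi)$; $u_{\tau}(\xi,0) = y_{\tau}(\xi,0) + y(\xi,0) = 2 \sin(\xi)$. The boundary conditions carry over: $u(0,\tau) = u(\pi,\tau) = 0$.
Separating variables: $u = \sum [A_n \cos(\omega_n \tau) + B_n \sin(\omega_n \tau)] \sin(n\xi)$, $\omega_n = 2n$. From ICs ($B_n$ = velocity coefficient / $\omega_n$): $A_2=-1, B_1=1$.
So $u(\xi,\tau) = \sin(\xi) \sin(2 \tau) - \sin(2 \xi) \cos(4 \tau)$, and $y(\xi,\tau) = e^{-\tau}u(\xi,\tau)$.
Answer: $y(\xi, \tau) = e^{-\tau} \sin(2 \tau) \sin(\xi) -  e^{-\tau} \sin(2 \xi) \cos(4 \tau)$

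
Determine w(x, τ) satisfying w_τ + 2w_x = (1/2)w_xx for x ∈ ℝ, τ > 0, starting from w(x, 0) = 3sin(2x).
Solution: Change to a moving frame: let η = x - 2τ, σ = τ and write w(x,τ) = u(η,σ).
By the chain rule w_τ = u_σ - 2u_η, w_x = u_η, w_xx = u_ηη.
Then w_τ + 2w_x = u_σ: the advection term cancels and the PDE becomes the heat equation u_σ = (1/2)u_ηη on η ∈ ℝ.
Initial data: u(η,0) = w(η,0) = 3sin(2η).
On η ∈ ℝ each mode satisfies (sin(nη))″ = -n² sin(nη), so exp(-n²σ/2) sin(nη) solves the heat equation; by superposition u(η,σ) = Σ c_n exp(-n²σ/2) sin(nη).
Reading off the coefficients: c_2=3, so u(η,σ) = 3exp(-2σ)sin(2η).
Substituting back η = x - 2τ, σ = τ: w(x,τ) = u(x - 2τ, τ).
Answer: w(x, τ) = 3exp(-2τ)sin(2x - 4τ)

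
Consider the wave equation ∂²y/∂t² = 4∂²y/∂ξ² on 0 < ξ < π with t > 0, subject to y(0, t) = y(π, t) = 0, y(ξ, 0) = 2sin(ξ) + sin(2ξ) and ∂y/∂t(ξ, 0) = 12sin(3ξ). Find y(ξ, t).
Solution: Using separation of variables y = X(ξ)T(t):
Eigenfunctions: sin(nξ), n = 1, 2, 3, ...
General solution: y(ξ, t) = Σ [A_n cos(2n t) + B_n sin(2n t)] sin(nξ)
From y(ξ,0) = 2sin(ξ) + sin(2ξ): A_1=2, A_2=1. From y_t(ξ,0) = 12sin(3ξ), using y_t(ξ,0) = Σ ω_n B_n sin(nξ) with ω_n = 2n: B_3 = 12/6 = 2.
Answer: y(ξ, t) = 2sin(6t)sin(3ξ) + 2sin(ξ)cos(2t) + sin(2ξ)cos(4t)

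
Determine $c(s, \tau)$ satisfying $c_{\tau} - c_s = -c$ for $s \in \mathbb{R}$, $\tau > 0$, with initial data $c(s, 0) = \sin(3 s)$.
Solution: Substitute $c = e^{-\tau}u$.
Then $c_{\tau} = e^{-\tau}(u_{\tau} - u)$, $c_s = e^{-\tau}u_s$; substituting and dividing by $e^{-\tau}$, the lower-order terms cancel: $u_{\tau} - u_s = 0$ (standard advection equation).
Data for $u$: $u(s,0) = c(s,0) = \sin(3 s)$.
By characteristics ($ds/d\tau = -1$), $u(s,\tau) = f(s + \tau)$ with $f = u( \cdot , 0)$.
So $u(s,\tau) = \sin(3 s + 3 \tau)$, and $c(s,\tau) = e^{-\tau}u(s,\tau)$.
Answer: $c(s, \tau) = e^{-\tau} \sin(3 \tau + 3 s)$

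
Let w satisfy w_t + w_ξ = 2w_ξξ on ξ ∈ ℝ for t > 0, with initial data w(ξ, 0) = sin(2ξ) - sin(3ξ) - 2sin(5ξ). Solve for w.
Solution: Change to a moving frame: let η = ξ - t, σ = t and write w(ξ,t) = u(η,σ).
By the chain rule w_t = u_σ - u_η, w_ξ = u_η, w_ξξ = u_ηη.
Then w_t + w_ξ = u_σ: the advection term cancels and the PDE becomes the heat equation u_σ = 2u_ηη on η ∈ ℝ.
Initial data: u(η,0) = w(η,0) = sin(2η) - sin(3η) - 2sin(5η).
On η ∈ ℝ each mode satisfies (sin(nη))″ = -n² sin(nη), so exp(-2n²σ) sin(nη) solves the heat equation; by superposition u(η,σ) = Σ c_n exp(-2n²σ) sin(nη).
Reading off the coefficients: c_2=1, c_3=-1, c_5=-2, so u(η,σ) = exp(-8σ)sin(2η) - exp(-18σ)sin(3η) - 2exp(-50σ)sin(5η).
Substituting back η = ξ - t, σ = t: w(ξ,t) = u(ξ - t, t).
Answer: w(ξ, t) = -exp(-8t)sin(2t - 2ξ) + exp(-18t)sin(3t - 3ξ) + 2exp(-50t)sin(5t - 5ξ)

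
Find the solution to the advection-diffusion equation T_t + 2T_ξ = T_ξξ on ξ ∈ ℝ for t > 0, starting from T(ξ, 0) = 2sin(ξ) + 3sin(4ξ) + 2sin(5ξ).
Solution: Change to a moving frame: let η = ξ - 2t, σ = t and write T(ξ,t) = u(η,σ).
By the chain rule T_t = u_σ - 2u_η, T_ξ = u_η, T_ξξ = u_ηη.
Then T_t + 2T_ξ = u_σ: the advection term cancels and the PDE becomes the heat equation u_σ = u_ηη on η ∈ ℝ.
Initial data: u(η,0) = T(η,0) = 2sin(η) + 3sin(4η) + 2sin(5η).
On η ∈ ℝ each mode satisfies (sin(nη))″ = -n² sin(nη), so exp(-n²σ) sin(nη) solves the heat equation; by superposition u(η,σ) = Σ c_n exp(-n²σ) sin(nη).
Reading off the coefficients: c_1=2, c_4=3, c_5=2, so u(η,σ) = 2exp(-σ)sin(η) + 3exp(-16σ)sin(4η) + 2exp(-25σ)sin(5η).
Substituting back η = ξ - 2t, σ = t: T(ξ,t) = u(ξ - 2t, t).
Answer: T(ξ, t) = -2exp(-t)sin(2t - ξ) - 3exp(-16t)sin(8t - 4ξ) - 2exp(-25t)sin(10t - 5ξ)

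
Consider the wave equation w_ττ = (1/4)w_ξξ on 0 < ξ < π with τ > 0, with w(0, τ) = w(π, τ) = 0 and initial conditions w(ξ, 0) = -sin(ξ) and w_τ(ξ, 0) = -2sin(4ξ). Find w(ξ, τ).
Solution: Separating variables: w = Σ [A_n cos(ω_n τ) + B_n sin(ω_n τ)] sin(nξ), ω_n = n/2. From ICs (B_n = velocity coefficient / ω_n): A_1=-1, B_4=-1.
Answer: w(ξ, τ) = -sin(ξ)cos(τ/2) - sin(4ξ)sin(2τ)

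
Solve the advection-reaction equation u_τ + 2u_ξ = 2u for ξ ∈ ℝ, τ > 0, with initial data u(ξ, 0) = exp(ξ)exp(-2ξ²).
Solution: Substitute u = exp(ξ)w, i.e. w = exp(-ξ)u.
By the product rule, u_ξ = exp(ξ)(w_ξ + w), u_τ = exp(ξ)w_τ.
Substituting into the PDE and dividing by exp(ξ): w_τ + 2(w_ξ + w) = 2w.
The lower-order terms cancel, leaving the standard advection equation w_τ + 2w_ξ = 0.
Initial data for w: w(ξ,0) = exp(-ξ)u(ξ,0) = exp(-2ξ²).
Solve for w:
  By method of characteristics (waves move right with speed 2):
  Along characteristics ξ - 2τ = const, w is constant, so w(ξ,τ) = f(ξ - 2τ) with f = w(·, 0).
Hence w(ξ,τ) = exp(-2(ξ - 2τ)²).
Transform back: u(ξ,τ) = exp(ξ)w(ξ,τ).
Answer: u(ξ, τ) = exp(ξ)exp(-2(ξ - 2τ)²)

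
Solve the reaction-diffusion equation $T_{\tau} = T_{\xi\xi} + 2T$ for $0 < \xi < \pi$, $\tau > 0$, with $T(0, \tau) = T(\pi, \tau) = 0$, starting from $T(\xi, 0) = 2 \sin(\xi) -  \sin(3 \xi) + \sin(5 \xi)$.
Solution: Substitute $T = e^{2\tau}u$, i.e. $u = e^{-2\tau}T$.
By the product rule, $T_{\tau} = e^{2\tau}(u_{\tau} + 2u)$, $T_{\xi\xi} = e^{2\tau}u_{\xi\xi}$.
Substituting into the PDE and dividing by $e^{2\tau}$: $u_{\tau} + 2u = u_{\xi\xi} + 2u$.
The lower-order terms cancel, leaving the standard heat equation $u_{\tau} = u_{\xi\xi}$.
Initial data for $u$: $u(\xi,0) = T(\xi,0) = 2 \sin(\xi) - \sin(3 \xi) + \sin(5 \xi)$. The boundary conditions carry over: $u(0,\tau) = u(\pi,\tau) = 0$.
Solve for $u$:
  Using separation of variables $u = X(\xi)G(\tau)$:
  Eigenfunctions: $\sin(n\xi)$, $n = 1, 2, 3, \ldots$
  General solution: $u(\xi, \tau) = \sum c_n \sin(n\xi) e^{-n^2 \tau}$
  Matching $u(\xi,0) = 2 \sin(\xi) - \sin(3 \xi) + \sin(5 \xi)$ term by term: $c_1=2, c_3=-1, c_5=1$.
Hence $u(\xi,\tau) = 2 e^{-\tau} \sin(\xi) - e^{-9 \tau} \sin(3 \xi) + e^{-25 \tau} \sin(5 \xi)$.
Transform back: $T(\xi,\tau) = e^{2\tau}u(\xi,\tau)$.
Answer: $T(\xi, \tau) = 2 e^{\tau} \sin(\xi) -  e^{-7 \tau} \sin(3 \xi) + e^{-23 \tau} \sin(5 \xi)$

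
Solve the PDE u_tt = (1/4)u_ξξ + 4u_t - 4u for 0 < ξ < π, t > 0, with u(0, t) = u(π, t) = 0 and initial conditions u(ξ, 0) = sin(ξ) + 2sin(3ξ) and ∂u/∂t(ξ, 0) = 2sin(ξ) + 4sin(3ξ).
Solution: Substitute u = exp(2t)w, i.e. w = exp(-2t)u.
By the product rule, u_t = exp(2t)(w_t + 2w), u_tt = exp(2t)(w_tt + 4w_t + 4w), u_ξξ = exp(2t)w_ξξ.
Substituting into the PDE and dividing by exp(2t): w_tt + 4w_t + 4w = (1/4)w_ξξ + 4(w_t + 2w) - 4w.
The lower-order terms cancel, leaving the standard wave equation w_tt = (1/4)w_ξξ.
Initial data for w: w(ξ,0) = u(ξ,0) = sin(ξ) + 2sin(3ξ); w_t(ξ,0) = u_t(ξ,0) - 2u(ξ,0) = 0. The boundary conditions carry over: w(0,t) = w(π,t) = 0.
Solve for w:
  Using separation of variables w = X(ξ)T(t):
  Eigenfunctions: sin(nξ), n = 1, 2, 3, ...
  General solution: w(ξ, t) = Σ [A_n cos(n t/2) + B_n sin(n t/2)] sin(nξ)
  From w(ξ,0) = sin(ξ) + 2sin(3ξ): A_1=1, A_3=2. From w_t(ξ,0) = 0: all B_n = 0.
Hence w(ξ,t) = sin(ξ)cos(t/2) + 2sin(3ξ)cos(3t/2).
Transform back: u(ξ,t) = exp(2t)w(ξ,t).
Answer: u(ξ, t) = exp(2t)sin(ξ)cos(t/2) + 2exp(2t)sin(3ξ)cos(3t/2)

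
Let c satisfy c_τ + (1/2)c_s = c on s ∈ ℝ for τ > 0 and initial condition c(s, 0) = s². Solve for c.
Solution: Substitute c = exp(τ)u.
Then c_τ = exp(τ)(u_τ + u), c_s = exp(τ)u_s; substituting and dividing by exp(τ), the lower-order terms cancel: u_τ + (1/2)u_s = 0 (standard advection equation).
Data for u: u(s,0) = c(s,0) = s².
By characteristics (ds/dτ = 1/2), u(s,τ) = f(s - (1/2)τ) with f = u(·, 0).
So u(s,τ) = s² - sτ + (1/4)τ², and c(s,τ) = exp(τ)u(s,τ).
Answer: c(s, τ) = s²exp(τ) - sτexp(τ) + (1/4)τ²exp(τ)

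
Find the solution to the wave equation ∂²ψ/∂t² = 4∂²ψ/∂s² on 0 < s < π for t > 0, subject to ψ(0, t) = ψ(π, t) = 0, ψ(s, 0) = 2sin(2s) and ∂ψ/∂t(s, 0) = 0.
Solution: Separating variables: ψ = Σ [A_n cos(ω_n t) + B_n sin(ω_n t)] sin(ns), ω_n = 2n. From ICs: A_2=2.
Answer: ψ(s, t) = 2sin(2s)cos(4t)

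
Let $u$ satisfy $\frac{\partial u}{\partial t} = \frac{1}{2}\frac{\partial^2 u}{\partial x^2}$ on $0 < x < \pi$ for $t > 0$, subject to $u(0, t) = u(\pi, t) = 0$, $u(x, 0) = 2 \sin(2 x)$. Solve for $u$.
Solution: Using separation of variables $u = X(x)T(t)$:
Eigenfunctions: $\sin(nx)$, $n = 1, 2, 3, \ldots$
General solution: $u(x, t) = \sum c_n \sin(nx) e^{-n^2 t/2}$
Matching $u(x,0) = 2 \sin(2 x)$ term by term: $c_2=2$.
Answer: $u(x, t) = 2 e^{-2 t} \sin(2 x)$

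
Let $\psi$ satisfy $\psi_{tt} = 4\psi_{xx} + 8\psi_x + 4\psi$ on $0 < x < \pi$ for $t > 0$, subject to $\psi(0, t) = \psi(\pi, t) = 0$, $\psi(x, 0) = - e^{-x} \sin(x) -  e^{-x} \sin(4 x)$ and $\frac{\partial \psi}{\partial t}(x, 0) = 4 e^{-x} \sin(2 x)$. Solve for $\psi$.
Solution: Substitute $\psi = e^{-x}u$.
Then $\psi_x = e^{-x}(u_x - u)$, $\psi_{xx} = e^{-x}(u_{xx} - 2u_x + u)$, $\psi_{tt} = e^{-x}u_{tt}$; substituting and dividing by $e^{-x}$, the lower-order terms cancel: $u_{tt} = 4u_{xx}$ (standard wave equation).
Data for $u$: $u(x,0) = e^{x}\psi(x,0) = - \sin(x) - \sin(4 x)$; $u_t(x,0) = e^{x}\psi_t(x,0) = 4 \sin(2 x)$. The boundary conditions carry over: $u(0,t) = u(\pi,t) = 0$.
Separating variables: $u = \sum [A_n \cos(\omega_n t) + B_n \sin(\omega_n t)] \sin(nx)$, $\omega_n = 2n$. From ICs ($B_n$ = velocity coefficient / $\omega_n$): $A_1=-1, A_4=-1, B_2=1$.
So $u(x,t) = \sin(4 t) \sin(2 x) - \sin(x) \cos(2 t) - \sin(4 x) \cos(8 t)$, and $\psi(x,t) = e^{-x}u(x,t)$.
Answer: $\psi(x, t) = e^{-x} \sin(4 t) \sin(2 x) -  e^{-x} \sin(x) \cos(2 t) -  e^{-x} \sin(4 x) \cos(8 t)$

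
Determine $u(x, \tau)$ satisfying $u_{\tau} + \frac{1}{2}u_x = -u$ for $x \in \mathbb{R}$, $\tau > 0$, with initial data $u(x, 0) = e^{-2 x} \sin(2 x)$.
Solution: Substitute $u = e^{-2x}w$.
Then $u_x = e^{-2x}(w_x - 2w)$, $u_{\tau} = e^{-2x}w_{\tau}$; substituting and dividing by $e^{-2x}$, the lower-order terms cancel: $w_{\tau} + \frac{1}{2}w_x = 0$ (standard advection equation).
Data for $w$: $w(x,0) = e^{2x}u(x,0) = \sin(2 x)$.
By characteristics ($dx/d\tau = 1/2$), $w(x,\tau) = f(x - \frac{1}{2}\tau)$ with $f = w( \cdot , 0)$.
So $w(x,\tau) = \sin(2 x - \tau)$, and $u(x,\tau) = e^{-2x}w(x,\tau)$.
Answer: $u(x, \tau) = - e^{-2 x} \sin(\tau - 2 x)$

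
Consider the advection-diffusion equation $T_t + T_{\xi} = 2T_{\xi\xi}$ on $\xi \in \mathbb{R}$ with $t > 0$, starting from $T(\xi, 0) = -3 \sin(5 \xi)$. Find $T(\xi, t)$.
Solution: Change to a moving frame: let $\eta = \xi - t$, $\sigma = t$ and write $T(\xi,t) = u(\eta,\sigma)$.
By the chain rule $T_t = u_{\sigma} - u_{\eta}$, $T_{\xi} = u_{\eta}$, $T_{\xi\xi} = u_{\eta\eta}$.
Then $T_t + T_{\xi} = u_{\sigma}$: the advection term cancels and the PDE becomes the heat equation $u_{\sigma} = 2u_{\eta\eta}$ on $\eta \in \mathbb{R}$.
Initial data: $u(\eta,0) = T(\eta,0) = -3 \sin(5 \eta)$.
On $\eta \in \mathbb{R}$ each mode satisfies $(\sin(n\eta))'' = -n^2 \sin(n\eta)$, so $e^{-2n^2\sigma} \sin(n\eta)$ solves the heat equation; by superposition $u(\eta,\sigma) = \sum c_n e^{-2n^2\sigma} \sin(n\eta)$.
Reading off the coefficients: $c_5=-3$, so $u(\eta,\sigma) = -3 e^{-50 \sigma} \sin(5 \eta)$.
Substituting back $\eta = \xi - t$, $\sigma = t$: $T(\xi,t) = u(\xi - t, t)$.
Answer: $T(\xi, t) = -3 e^{-50 t} \sin(5 \xi - 5 t)$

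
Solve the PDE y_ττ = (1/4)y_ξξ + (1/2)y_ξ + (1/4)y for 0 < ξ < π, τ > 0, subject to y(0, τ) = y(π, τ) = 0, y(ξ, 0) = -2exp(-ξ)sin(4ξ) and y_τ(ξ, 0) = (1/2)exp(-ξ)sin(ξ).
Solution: Substitute y = exp(-ξ)u, i.e. u = exp(ξ)y.
By the product rule, y_ξ = exp(-ξ)(u_ξ - u), y_ξξ = exp(-ξ)(u_ξξ - 2u_ξ + u), y_ττ = exp(-ξ)u_ττ.
Substituting into the PDE and dividing by exp(-ξ): u_ττ = (1/4)(u_ξξ - 2u_ξ + u) + (1/2)(u_ξ - u) + (1/4)u.
The lower-order terms cancel, leaving the standard wave equation u_ττ = (1/4)u_ξξ.
Initial data for u: u(ξ,0) = exp(ξ)y(ξ,0) = -2sin(4ξ); u_τ(ξ,0) = exp(ξ)y_τ(ξ,0) = (1/2)sin(ξ). The boundary conditions carry over: u(0,τ) = u(π,τ) = 0.
Solve for u:
  Using separation of variables u = X(ξ)T(τ):
  Eigenfunctions: sin(nξ), n = 1, 2, 3, ...
  General solution: u(ξ, τ) = Σ [A_n cos(n τ/2) + B_n sin(n τ/2)] sin(nξ)
  From u(ξ,0) = -2sin(4ξ): A_4=-2. From u_τ(ξ,0) = (1/2)sin(ξ), using u_τ(ξ,0) = Σ ω_n B_n sin(nξ) with ω_n = n/2: B_1 = (1/2)/(1/2) = 1.
Hence u(ξ,τ) = sin(ξ)sin(τ/2) - 2sin(4ξ)cos(2τ).
Transform back: y(ξ,τ) = exp(-ξ)u(ξ,τ).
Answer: y(ξ, τ) = exp(-ξ)sin(ξ)sin(τ/2) - 2exp(-ξ)sin(4ξ)cos(2τ)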